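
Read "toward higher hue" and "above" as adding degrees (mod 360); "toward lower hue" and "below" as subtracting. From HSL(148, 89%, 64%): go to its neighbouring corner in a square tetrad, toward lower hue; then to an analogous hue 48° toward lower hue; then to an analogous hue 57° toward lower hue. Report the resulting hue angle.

313°

square ↓ −90°: 148 − 90 = 58°
analog 48° ↓ −48°: 58 − 48 = 10°
analog 57° ↓ −57°: 10 − 57 = -47 → -47 + 360 = 313°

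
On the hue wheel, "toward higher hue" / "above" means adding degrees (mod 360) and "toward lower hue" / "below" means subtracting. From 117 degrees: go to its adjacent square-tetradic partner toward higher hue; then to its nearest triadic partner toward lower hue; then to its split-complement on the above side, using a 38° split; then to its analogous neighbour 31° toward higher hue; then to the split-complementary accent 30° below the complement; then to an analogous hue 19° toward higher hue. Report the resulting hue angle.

square ↑ +90°: 117 + 90 = 207°
triadic ↓ −120°: 207 − 120 = 87°
split-comp 38° ↑ +218°: 87 + 218 = 305°
analog 31° ↑ +31°: 305 + 31 = 336°
split-comp 30° ↓ +150°: 336 + 150 = 486 → 486 − 360 = 126°
analog 19° ↑ +19°: 126 + 19 = 145°

145°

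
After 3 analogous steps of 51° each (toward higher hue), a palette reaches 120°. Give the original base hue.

3 steps of 51° (toward higher hue) give a net shift of +153°.
Start = end − shift: 120 − 153 = -33 → -33 + 360 = 327°

327°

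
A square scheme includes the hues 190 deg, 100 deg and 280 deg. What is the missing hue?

A square tetradic scheme places four hues every 90°.
The full set through 100° is {10°, 100°, 190°, 280°}.
Given {100°, 190°, 280°}, the missing hue is 10°.

10°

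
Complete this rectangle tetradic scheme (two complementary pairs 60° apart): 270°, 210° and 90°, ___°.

A rectangular tetradic uses two complementary pairs 60° apart: offsets 0°, 60°, 180°, 240°.
Among {90°, 210°, 270°}, 90° and 270° are a 180° pair.
The remaining hue 210° needs its own complement: 210 + 180 = 390 → 390 − 360 = 30°

30°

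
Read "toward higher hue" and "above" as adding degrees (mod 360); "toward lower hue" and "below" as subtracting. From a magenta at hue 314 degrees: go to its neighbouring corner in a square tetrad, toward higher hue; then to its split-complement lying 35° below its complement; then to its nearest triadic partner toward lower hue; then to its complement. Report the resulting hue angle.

249°

square ↑ +90°: 314 + 90 = 404 → 404 − 360 = 44°
split-comp 35° ↓ +145°: 44 + 145 = 189°
triadic ↓ −120°: 189 − 120 = 69°
complement +180°: 69 + 180 = 249°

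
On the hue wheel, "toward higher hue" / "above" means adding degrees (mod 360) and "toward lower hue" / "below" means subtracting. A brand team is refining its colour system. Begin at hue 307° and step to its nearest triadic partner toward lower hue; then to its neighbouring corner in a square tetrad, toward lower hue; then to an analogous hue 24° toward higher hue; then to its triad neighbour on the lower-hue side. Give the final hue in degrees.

1°

triadic ↓ −120°: 307 − 120 = 187°
square ↓ −90°: 187 − 90 = 97°
analog 24° ↑ +24°: 97 + 24 = 121°
triadic ↓ −120°: 121 − 120 = 1°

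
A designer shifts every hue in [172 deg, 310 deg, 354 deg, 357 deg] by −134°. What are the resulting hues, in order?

38°, 176°, 220°, 223°

172 − 134 = 38°
310 − 134 = 176°
354 − 134 = 220°
357 − 134 = 223°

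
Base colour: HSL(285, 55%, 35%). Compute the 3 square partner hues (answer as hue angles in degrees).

A square tetradic scheme places four hues every 90°.
285 + 90 = 375 → 375 − 360 = 15°
285 + 180 = 465 → 465 − 360 = 105°
285 + 270 = 555 → 555 − 360 = 195°

15°, 105°, 195°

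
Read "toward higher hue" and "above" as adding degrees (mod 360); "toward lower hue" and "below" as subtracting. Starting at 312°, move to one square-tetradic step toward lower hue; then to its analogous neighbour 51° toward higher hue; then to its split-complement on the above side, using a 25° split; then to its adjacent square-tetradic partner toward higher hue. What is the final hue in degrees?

208°

−90° (square ↓): 312 − 90 = 222°
+51° (analog 51° ↑): 222 + 51 = 273°
+205° (split-comp 25° ↑): 273 + 205 = 478 → 478 − 360 = 118°
+90° (square ↑): 118 + 90 = 208°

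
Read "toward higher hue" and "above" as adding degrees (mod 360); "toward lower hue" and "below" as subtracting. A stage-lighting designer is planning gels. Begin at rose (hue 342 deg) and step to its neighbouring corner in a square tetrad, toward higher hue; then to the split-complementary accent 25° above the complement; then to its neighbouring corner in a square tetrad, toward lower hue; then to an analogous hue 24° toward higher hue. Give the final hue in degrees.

211°

+90° (square ↑): 342 + 90 = 432 → 432 − 360 = 72°
+205° (split-comp 25° ↑): 72 + 205 = 277°
−90° (square ↓): 277 − 90 = 187°
+24° (analog 24° ↑): 187 + 24 = 211°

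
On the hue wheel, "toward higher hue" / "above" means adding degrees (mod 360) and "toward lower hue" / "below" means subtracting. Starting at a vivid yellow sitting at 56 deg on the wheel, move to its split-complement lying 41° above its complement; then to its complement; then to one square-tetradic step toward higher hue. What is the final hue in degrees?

187°

+221° (split-comp 41° ↑): 56 + 221 = 277°
+180° (complement): 277 + 180 = 457 → 457 − 360 = 97°
+90° (square ↑): 97 + 90 = 187°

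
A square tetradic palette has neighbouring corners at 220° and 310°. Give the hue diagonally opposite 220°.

40°

A square tetradic scheme places four hues 90° apart; opposite corners are 180° apart.
220 + 180 = 400 → 400 − 360 = 40°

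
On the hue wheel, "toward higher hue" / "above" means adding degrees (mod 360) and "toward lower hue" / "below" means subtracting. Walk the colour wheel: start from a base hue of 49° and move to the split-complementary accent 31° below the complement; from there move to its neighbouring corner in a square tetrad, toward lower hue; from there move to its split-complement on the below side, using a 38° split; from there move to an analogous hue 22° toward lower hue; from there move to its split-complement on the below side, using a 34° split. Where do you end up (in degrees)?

14°

+149° (split-comp 31° ↓): 49 + 149 = 198°
−90° (square ↓): 198 − 90 = 108°
+142° (split-comp 38° ↓): 108 + 142 = 250°
−22° (analog 22° ↓): 250 − 22 = 228°
+146° (split-comp 34° ↓): 228 + 146 = 374 → 374 − 360 = 14°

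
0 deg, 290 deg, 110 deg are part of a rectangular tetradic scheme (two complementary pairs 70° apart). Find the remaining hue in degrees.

A rectangular tetradic uses two complementary pairs 70° apart: offsets 0°, 70°, 180°, 250°.
Among {0°, 110°, 290°}, 110° and 290° are a 180° pair.
The remaining hue 0° needs its own complement: 0 + 180 = 180°

180°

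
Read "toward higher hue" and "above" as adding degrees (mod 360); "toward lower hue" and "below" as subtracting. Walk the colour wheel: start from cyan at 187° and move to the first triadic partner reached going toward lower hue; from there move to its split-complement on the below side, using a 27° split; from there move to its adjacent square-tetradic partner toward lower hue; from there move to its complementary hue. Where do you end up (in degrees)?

triadic ↓ −120°: 187 − 120 = 67°
split-comp 27° ↓ +153°: 67 + 153 = 220°
square ↓ −90°: 220 − 90 = 130°
complement +180°: 130 + 180 = 310°

310°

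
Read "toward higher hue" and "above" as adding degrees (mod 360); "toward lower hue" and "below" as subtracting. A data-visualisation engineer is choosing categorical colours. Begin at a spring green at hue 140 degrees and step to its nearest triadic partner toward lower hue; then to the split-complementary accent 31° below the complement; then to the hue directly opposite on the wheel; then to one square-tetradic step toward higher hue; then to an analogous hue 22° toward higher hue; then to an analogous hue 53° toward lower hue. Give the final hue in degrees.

140 − 120 = 20°   (triadic ↓)
20 + 149 = 169°   (split-comp 31° ↓)
169 + 180 = 349°   (complement)
349 + 90 = 439 → 439 − 360 = 79°   (square ↑)
79 + 22 = 101°   (analog 22° ↑)
101 − 53 = 48°   (analog 53° ↓)

48°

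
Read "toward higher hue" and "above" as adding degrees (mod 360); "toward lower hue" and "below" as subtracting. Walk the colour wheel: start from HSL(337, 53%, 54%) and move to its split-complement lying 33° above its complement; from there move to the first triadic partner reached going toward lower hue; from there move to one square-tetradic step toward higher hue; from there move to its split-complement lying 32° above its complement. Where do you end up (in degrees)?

split-comp 33° ↑ +213°: 337 + 213 = 550 → 550 − 360 = 190°
triadic ↓ −120°: 190 − 120 = 70°
square ↑ +90°: 70 + 90 = 160°
split-comp 32° ↑ +212°: 160 + 212 = 372 → 372 − 360 = 12°

12°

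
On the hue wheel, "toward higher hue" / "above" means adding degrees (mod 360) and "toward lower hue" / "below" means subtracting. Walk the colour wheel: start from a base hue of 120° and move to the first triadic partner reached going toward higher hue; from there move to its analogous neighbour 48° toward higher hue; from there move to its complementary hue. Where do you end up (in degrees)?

triadic ↑ +120°: 120 + 120 = 240°
analog 48° ↑ +48°: 240 + 48 = 288°
complement +180°: 288 + 180 = 468 → 468 − 360 = 108°

108°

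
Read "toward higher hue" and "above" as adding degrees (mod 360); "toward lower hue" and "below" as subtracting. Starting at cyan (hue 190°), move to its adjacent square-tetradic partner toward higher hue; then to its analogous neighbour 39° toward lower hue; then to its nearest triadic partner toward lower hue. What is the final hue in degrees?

121°

190 + 90 = 280°   (square ↑)
280 − 39 = 241°   (analog 39° ↓)
241 − 120 = 121°   (triadic ↓)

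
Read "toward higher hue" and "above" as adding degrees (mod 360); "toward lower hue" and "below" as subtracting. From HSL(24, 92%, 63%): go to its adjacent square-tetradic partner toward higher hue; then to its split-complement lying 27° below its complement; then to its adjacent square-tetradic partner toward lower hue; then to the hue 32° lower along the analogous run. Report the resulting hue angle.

square ↑ +90°: 24 + 90 = 114°
split-comp 27° ↓ +153°: 114 + 153 = 267°
square ↓ −90°: 267 − 90 = 177°
analog 32° ↓ −32°: 177 − 32 = 145°

145°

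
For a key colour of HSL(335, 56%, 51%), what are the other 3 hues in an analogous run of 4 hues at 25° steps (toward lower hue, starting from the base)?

Analogous hues sit every 25° along the wheel.
335 − 25 = 310°
335 − 50 = 285°
335 − 75 = 260°

310°, 285°, 260°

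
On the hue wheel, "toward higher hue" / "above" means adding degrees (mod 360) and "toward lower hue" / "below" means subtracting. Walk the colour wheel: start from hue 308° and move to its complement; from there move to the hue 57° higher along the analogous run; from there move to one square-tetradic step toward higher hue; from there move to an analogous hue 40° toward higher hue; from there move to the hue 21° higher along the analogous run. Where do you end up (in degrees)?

336°

308 + 180 = 488 → 488 − 360 = 128°   (complement)
128 + 57 = 185°   (analog 57° ↑)
185 + 90 = 275°   (square ↑)
275 + 40 = 315°   (analog 40° ↑)
315 + 21 = 336°   (analog 21° ↑)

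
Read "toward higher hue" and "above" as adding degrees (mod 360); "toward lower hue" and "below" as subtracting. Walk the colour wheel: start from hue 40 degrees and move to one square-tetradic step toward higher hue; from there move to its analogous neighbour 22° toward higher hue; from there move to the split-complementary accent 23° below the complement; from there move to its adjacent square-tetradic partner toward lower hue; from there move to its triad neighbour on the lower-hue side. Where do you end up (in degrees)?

99°

40 + 90 = 130°   (square ↑)
130 + 22 = 152°   (analog 22° ↑)
152 + 157 = 309°   (split-comp 23° ↓)
309 − 90 = 219°   (square ↓)
219 − 120 = 99°   (triadic ↓)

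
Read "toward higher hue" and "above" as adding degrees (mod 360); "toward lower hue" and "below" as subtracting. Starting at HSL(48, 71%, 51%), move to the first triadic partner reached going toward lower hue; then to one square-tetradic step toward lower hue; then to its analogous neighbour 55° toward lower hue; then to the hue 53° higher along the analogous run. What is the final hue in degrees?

196°

triadic ↓ −120°: 48 − 120 = -72 → -72 + 360 = 288°
square ↓ −90°: 288 − 90 = 198°
analog 55° ↓ −55°: 198 − 55 = 143°
analog 53° ↑ +53°: 143 + 53 = 196°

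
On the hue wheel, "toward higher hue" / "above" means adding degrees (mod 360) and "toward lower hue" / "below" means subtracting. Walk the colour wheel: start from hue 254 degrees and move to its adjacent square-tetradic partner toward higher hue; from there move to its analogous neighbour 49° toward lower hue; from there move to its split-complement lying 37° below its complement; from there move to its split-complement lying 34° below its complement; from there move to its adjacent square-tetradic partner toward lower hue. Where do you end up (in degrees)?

134°

+90° (square ↑): 254 + 90 = 344°
−49° (analog 49° ↓): 344 − 49 = 295°
+143° (split-comp 37° ↓): 295 + 143 = 438 → 438 − 360 = 78°
+146° (split-comp 34° ↓): 78 + 146 = 224°
−90° (square ↓): 224 − 90 = 134°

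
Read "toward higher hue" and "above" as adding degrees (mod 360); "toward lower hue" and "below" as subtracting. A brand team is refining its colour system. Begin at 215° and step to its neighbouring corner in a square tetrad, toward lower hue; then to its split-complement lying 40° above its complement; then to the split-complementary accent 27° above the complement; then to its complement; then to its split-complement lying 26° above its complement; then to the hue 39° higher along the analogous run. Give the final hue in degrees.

257°

215 − 90 = 125°   (square ↓)
125 + 220 = 345°   (split-comp 40° ↑)
345 + 207 = 552 → 552 − 360 = 192°   (split-comp 27° ↑)
192 + 180 = 372 → 372 − 360 = 12°   (complement)
12 + 206 = 218°   (split-comp 26° ↑)
218 + 39 = 257°   (analog 39° ↑)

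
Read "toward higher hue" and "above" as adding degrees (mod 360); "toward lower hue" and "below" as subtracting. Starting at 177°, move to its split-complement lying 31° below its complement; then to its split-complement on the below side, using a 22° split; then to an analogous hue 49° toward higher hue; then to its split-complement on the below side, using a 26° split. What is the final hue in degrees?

327°

split-comp 31° ↓ +149°: 177 + 149 = 326°
split-comp 22° ↓ +158°: 326 + 158 = 484 → 484 − 360 = 124°
analog 49° ↑ +49°: 124 + 49 = 173°
split-comp 26° ↓ +154°: 173 + 154 = 327°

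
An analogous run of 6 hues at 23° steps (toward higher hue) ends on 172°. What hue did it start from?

5 steps of 23° (toward higher hue) give a net shift of +115°.
Start = end − shift: 172 − 115 = 57°

57°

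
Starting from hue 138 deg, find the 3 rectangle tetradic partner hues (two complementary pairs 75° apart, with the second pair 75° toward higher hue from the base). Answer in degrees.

213°, 318°, 33°

A rectangular tetradic uses two complementary pairs 75° apart: offsets 0°, 75°, 180°, 255°.
138 + 75 = 213°
138 + 180 = 318°
138 + 255 = 393 → 393 − 360 = 33°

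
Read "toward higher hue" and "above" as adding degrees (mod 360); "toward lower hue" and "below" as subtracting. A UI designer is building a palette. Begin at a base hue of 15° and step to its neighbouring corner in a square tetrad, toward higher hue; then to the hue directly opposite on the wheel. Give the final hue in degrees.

15 + 90 = 105°   (square ↑)
105 + 180 = 285°   (complement)

285°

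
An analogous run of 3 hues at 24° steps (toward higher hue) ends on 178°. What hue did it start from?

2 steps of 24° (toward higher hue) give a net shift of +48°.
Start = end − shift: 178 − 48 = 130°

130°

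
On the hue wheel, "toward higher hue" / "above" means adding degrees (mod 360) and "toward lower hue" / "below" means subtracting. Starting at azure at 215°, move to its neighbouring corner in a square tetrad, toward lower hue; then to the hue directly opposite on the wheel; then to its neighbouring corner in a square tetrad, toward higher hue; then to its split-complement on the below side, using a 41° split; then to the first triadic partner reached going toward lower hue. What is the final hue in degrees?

square ↓ −90°: 215 − 90 = 125°
complement +180°: 125 + 180 = 305°
square ↑ +90°: 305 + 90 = 395 → 395 − 360 = 35°
split-comp 41° ↓ +139°: 35 + 139 = 174°
triadic ↓ −120°: 174 − 120 = 54°

54°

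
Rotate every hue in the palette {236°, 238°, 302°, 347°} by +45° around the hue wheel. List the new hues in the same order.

236 + 45 = 281°
238 + 45 = 283°
302 + 45 = 347°
347 + 45 = 392 → 392 − 360 = 32°

281°, 283°, 347°, 32°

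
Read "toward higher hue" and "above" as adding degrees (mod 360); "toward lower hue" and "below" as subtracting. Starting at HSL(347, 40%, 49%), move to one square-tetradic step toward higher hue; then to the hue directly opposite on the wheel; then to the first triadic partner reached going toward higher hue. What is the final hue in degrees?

17°

+90° (square ↑): 347 + 90 = 437 → 437 − 360 = 77°
+180° (complement): 77 + 180 = 257°
+120° (triadic ↑): 257 + 120 = 377 → 377 − 360 = 17°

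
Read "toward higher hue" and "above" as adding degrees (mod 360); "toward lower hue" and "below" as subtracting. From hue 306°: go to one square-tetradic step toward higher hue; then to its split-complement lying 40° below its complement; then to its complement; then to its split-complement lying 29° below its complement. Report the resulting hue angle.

306 + 90 = 396 → 396 − 360 = 36°   (square ↑)
36 + 140 = 176°   (split-comp 40° ↓)
176 + 180 = 356°   (complement)
356 + 151 = 507 → 507 − 360 = 147°   (split-comp 29° ↓)

147°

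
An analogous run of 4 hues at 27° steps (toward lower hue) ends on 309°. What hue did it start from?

30°

3 steps of 27° (toward lower hue) give a net shift of −81°.
Start = end − shift: 309 + 81 = 390 → 390 − 360 = 30°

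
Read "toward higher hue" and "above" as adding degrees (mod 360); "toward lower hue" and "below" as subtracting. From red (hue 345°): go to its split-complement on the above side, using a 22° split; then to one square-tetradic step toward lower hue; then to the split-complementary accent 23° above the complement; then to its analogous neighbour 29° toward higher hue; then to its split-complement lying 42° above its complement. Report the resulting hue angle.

191°

+202° (split-comp 22° ↑): 345 + 202 = 547 → 547 − 360 = 187°
−90° (square ↓): 187 − 90 = 97°
+203° (split-comp 23° ↑): 97 + 203 = 300°
+29° (analog 29° ↑): 300 + 29 = 329°
+222° (split-comp 42° ↑): 329 + 222 = 551 → 551 − 360 = 191°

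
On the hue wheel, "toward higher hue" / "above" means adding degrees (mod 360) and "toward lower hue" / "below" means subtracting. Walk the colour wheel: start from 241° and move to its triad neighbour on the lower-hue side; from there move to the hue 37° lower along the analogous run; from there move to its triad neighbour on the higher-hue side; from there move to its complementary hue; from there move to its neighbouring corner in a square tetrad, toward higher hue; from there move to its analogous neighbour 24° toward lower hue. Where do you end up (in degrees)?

241 − 120 = 121°   (triadic ↓)
121 − 37 = 84°   (analog 37° ↓)
84 + 120 = 204°   (triadic ↑)
204 + 180 = 384 → 384 − 360 = 24°   (complement)
24 + 90 = 114°   (square ↑)
114 − 24 = 90°   (analog 24° ↓)

90°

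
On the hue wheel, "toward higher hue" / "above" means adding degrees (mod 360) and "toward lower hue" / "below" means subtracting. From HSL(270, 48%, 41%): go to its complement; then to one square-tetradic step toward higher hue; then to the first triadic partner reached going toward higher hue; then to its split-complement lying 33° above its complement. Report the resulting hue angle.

270 + 180 = 450 → 450 − 360 = 90°   (complement)
90 + 90 = 180°   (square ↑)
180 + 120 = 300°   (triadic ↑)
300 + 213 = 513 → 513 − 360 = 153°   (split-comp 33° ↑)

153°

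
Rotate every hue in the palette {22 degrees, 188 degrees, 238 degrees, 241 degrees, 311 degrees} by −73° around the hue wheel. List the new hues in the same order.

22 − 73 = -51 → -51 + 360 = 309°
188 − 73 = 115°
238 − 73 = 165°
241 − 73 = 168°
311 − 73 = 238°

309°, 115°, 165°, 168°, 238°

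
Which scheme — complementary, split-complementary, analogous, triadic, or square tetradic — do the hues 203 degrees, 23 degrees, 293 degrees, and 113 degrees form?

Sort the hues: 23°, 113°, 203°, 293°.
Successive gaps around the wheel: 90°, 90°, 90°, 90°.
Four hues every 90° form a square tetradic scheme.

square tetradic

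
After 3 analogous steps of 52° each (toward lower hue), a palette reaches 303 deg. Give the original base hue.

3 steps of 52° (toward lower hue) give a net shift of −156°.
Start = end − shift: 303 + 156 = 459 → 459 − 360 = 99°

99°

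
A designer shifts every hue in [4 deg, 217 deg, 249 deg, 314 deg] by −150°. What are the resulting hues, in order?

214°, 67°, 99°, 164°

4 − 150 = -146 → -146 + 360 = 214°
217 − 150 = 67°
249 − 150 = 99°
314 − 150 = 164°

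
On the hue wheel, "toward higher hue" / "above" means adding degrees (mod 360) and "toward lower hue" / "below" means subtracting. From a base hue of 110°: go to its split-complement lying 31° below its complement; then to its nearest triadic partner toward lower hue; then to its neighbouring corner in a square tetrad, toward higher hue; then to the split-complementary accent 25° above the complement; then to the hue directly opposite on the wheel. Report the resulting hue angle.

254°

split-comp 31° ↓ +149°: 110 + 149 = 259°
triadic ↓ −120°: 259 − 120 = 139°
square ↑ +90°: 139 + 90 = 229°
split-comp 25° ↑ +205°: 229 + 205 = 434 → 434 − 360 = 74°
complement +180°: 74 + 180 = 254°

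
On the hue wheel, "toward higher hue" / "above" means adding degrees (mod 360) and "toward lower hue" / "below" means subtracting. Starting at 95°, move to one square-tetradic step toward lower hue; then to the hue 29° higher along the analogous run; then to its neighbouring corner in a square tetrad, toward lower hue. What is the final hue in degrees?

square ↓ −90°: 95 − 90 = 5°
analog 29° ↑ +29°: 5 + 29 = 34°
square ↓ −90°: 34 − 90 = -56 → -56 + 360 = 304°

304°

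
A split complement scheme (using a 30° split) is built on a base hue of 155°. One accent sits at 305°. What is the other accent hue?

5°

Split-complementary hues sit 30° either side of the complement.
Complement of the base 155°: 155 + 180 = 335°
The given accent 305° is 30° one side of 335°; the other accent sits 30° the other side: 335 + 30 = 365 → 365 − 360 = 5°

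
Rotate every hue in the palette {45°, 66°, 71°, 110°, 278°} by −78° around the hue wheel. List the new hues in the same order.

327°, 348°, 353°, 32°, 200°

45 − 78 = -33 → -33 + 360 = 327°
66 − 78 = -12 → -12 + 360 = 348°
71 − 78 = -7 → -7 + 360 = 353°
110 − 78 = 32°
278 − 78 = 200°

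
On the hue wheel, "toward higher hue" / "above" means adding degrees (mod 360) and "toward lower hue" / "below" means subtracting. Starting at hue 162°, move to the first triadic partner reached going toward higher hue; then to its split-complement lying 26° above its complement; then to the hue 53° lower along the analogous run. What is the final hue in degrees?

triadic ↑ +120°: 162 + 120 = 282°
split-comp 26° ↑ +206°: 282 + 206 = 488 → 488 − 360 = 128°
analog 53° ↓ −53°: 128 − 53 = 75°

75°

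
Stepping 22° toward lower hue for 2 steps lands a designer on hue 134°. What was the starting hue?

2 steps of 22° (toward lower hue) give a net shift of −44°.
Start = end − shift: 134 + 44 = 178°

178°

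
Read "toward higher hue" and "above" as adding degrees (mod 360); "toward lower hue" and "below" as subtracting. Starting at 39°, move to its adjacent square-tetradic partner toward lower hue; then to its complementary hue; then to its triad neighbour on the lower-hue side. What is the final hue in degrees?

−90° (square ↓): 39 − 90 = -51 → -51 + 360 = 309°
+180° (complement): 309 + 180 = 489 → 489 − 360 = 129°
−120° (triadic ↓): 129 − 120 = 9°

9°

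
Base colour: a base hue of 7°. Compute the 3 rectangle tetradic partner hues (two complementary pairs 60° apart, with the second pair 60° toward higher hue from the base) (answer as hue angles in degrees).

67°, 187°, 247°

A rectangular tetradic uses two complementary pairs 60° apart: offsets 0°, 60°, 180°, 240°.
7 + 60 = 67°
7 + 180 = 187°
7 + 240 = 247°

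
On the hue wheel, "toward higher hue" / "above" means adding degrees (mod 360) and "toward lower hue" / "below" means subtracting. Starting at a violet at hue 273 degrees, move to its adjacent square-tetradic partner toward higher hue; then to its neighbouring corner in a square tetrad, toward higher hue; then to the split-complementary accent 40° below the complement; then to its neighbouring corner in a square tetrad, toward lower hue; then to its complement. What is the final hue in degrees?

square ↑ +90°: 273 + 90 = 363 → 363 − 360 = 3°
square ↑ +90°: 3 + 90 = 93°
split-comp 40° ↓ +140°: 93 + 140 = 233°
square ↓ −90°: 233 − 90 = 143°
complement +180°: 143 + 180 = 323°

323°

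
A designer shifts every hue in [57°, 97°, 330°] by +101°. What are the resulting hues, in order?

158°, 198°, 71°

57 + 101 = 158°
97 + 101 = 198°
330 + 101 = 431 → 431 − 360 = 71°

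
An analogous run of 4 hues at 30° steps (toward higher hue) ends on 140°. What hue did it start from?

50°

3 steps of 30° (toward higher hue) give a net shift of +90°.
Start = end − shift: 140 − 90 = 50°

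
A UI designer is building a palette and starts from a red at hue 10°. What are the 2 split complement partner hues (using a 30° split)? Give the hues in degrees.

160° and 220°

Split-complementary hues sit 30° either side of the complement.
Complement of 10°: 10 + 180 = 190°
190 − 30 = 160°
190 + 30 = 220°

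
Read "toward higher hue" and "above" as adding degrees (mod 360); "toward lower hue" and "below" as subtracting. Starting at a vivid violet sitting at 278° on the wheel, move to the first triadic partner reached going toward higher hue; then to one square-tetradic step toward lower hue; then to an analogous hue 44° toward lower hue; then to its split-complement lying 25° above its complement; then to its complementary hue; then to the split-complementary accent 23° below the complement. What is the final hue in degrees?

86°

triadic ↑ +120°: 278 + 120 = 398 → 398 − 360 = 38°
square ↓ −90°: 38 − 90 = -52 → -52 + 360 = 308°
analog 44° ↓ −44°: 308 − 44 = 264°
split-comp 25° ↑ +205°: 264 + 205 = 469 → 469 − 360 = 109°
complement +180°: 109 + 180 = 289°
split-comp 23° ↓ +157°: 289 + 157 = 446 → 446 − 360 = 86°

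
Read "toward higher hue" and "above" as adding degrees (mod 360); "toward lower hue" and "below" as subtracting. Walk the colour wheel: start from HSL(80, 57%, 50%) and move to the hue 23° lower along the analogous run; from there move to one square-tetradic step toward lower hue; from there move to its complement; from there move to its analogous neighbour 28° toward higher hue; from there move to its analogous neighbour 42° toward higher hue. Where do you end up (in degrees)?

217°

80 − 23 = 57°   (analog 23° ↓)
57 − 90 = -33 → -33 + 360 = 327°   (square ↓)
327 + 180 = 507 → 507 − 360 = 147°   (complement)
147 + 28 = 175°   (analog 28° ↑)
175 + 42 = 217°   (analog 42° ↑)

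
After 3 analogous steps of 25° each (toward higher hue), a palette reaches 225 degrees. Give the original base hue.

150°

3 steps of 25° (toward higher hue) give a net shift of +75°.
Start = end − shift: 225 − 75 = 150°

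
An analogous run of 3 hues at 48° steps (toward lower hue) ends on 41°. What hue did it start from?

137°

2 steps of 48° (toward lower hue) give a net shift of −96°.
Start = end − shift: 41 + 96 = 137°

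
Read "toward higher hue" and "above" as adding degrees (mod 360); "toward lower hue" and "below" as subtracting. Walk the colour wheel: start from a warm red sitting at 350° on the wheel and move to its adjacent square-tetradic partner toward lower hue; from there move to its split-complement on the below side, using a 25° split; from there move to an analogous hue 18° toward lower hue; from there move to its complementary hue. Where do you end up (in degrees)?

350 − 90 = 260°   (square ↓)
260 + 155 = 415 → 415 − 360 = 55°   (split-comp 25° ↓)
55 − 18 = 37°   (analog 18° ↓)
37 + 180 = 217°   (complement)

217°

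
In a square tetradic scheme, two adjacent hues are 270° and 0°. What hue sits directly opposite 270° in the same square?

A square tetradic scheme places four hues 90° apart; opposite corners are 180° apart.
270 + 180 = 450 → 450 − 360 = 90°

90°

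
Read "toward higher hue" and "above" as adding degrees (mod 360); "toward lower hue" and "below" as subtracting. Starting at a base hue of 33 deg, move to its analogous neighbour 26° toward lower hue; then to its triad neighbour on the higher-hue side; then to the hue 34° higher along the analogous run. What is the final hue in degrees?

161°

33 − 26 = 7°   (analog 26° ↓)
7 + 120 = 127°   (triadic ↑)
127 + 34 = 161°   (analog 34° ↑)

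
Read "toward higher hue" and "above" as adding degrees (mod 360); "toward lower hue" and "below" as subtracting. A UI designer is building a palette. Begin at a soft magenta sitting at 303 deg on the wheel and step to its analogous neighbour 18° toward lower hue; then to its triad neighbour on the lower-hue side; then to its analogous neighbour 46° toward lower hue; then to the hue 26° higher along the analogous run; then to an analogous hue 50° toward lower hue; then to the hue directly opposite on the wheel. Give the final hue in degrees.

303 − 18 = 285°   (analog 18° ↓)
285 − 120 = 165°   (triadic ↓)
165 − 46 = 119°   (analog 46° ↓)
119 + 26 = 145°   (analog 26° ↑)
145 − 50 = 95°   (analog 50° ↓)
95 + 180 = 275°   (complement)

275°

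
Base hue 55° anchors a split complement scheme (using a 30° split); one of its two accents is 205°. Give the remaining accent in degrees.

Split-complementary hues sit 30° either side of the complement.
Complement of the base 55°: 55 + 180 = 235°
The given accent 205° is 30° one side of 235°; the other accent sits 30° the other side: 235 + 30 = 265°

265°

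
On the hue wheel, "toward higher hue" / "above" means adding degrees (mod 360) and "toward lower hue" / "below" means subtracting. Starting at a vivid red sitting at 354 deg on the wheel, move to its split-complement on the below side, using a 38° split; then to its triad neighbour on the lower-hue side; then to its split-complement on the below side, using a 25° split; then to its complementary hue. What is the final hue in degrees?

354 + 142 = 496 → 496 − 360 = 136°   (split-comp 38° ↓)
136 − 120 = 16°   (triadic ↓)
16 + 155 = 171°   (split-comp 25° ↓)
171 + 180 = 351°   (complement)

351°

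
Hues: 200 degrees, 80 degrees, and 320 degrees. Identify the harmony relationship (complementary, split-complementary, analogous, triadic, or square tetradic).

Sort the hues: 80°, 200°, 320°.
Successive gaps around the wheel: 120°, 120°, 120°.
Three hues equally spaced 120° apart form a triad.

triadic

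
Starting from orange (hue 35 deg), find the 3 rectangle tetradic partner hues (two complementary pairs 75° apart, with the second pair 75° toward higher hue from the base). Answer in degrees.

110°, 215° and 290°

A rectangular tetradic uses two complementary pairs 75° apart: offsets 0°, 75°, 180°, 255°.
35 + 75 = 110°
35 + 180 = 215°
35 + 255 = 290°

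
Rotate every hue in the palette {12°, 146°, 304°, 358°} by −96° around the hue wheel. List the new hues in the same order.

12 − 96 = -84 → -84 + 360 = 276°
146 − 96 = 50°
304 − 96 = 208°
358 − 96 = 262°

276°, 50°, 208°, 262°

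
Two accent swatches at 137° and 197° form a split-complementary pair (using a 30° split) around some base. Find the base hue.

347°

The accents sit 30° either side of the complement, so the complement is their short-arc midpoint on the wheel.
Short-arc midpoint of 137° and 197°: 167°.
Base is 180° from the complement: 167 − 180 = -13 → -13 + 360 = 347°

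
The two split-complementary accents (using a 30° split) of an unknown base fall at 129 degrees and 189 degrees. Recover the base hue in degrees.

The accents sit 30° either side of the complement, so the complement is their short-arc midpoint on the wheel.
Short-arc midpoint of 129° and 189°: 159°.
Base is 180° from the complement: 159 − 180 = -21 → -21 + 360 = 339°

339°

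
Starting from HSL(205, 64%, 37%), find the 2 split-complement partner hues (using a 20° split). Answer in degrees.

Split-complementary hues sit 20° either side of the complement.
Complement of 205°: 205 + 180 = 385 → 385 − 360 = 25°
25 − 20 = 5°
25 + 20 = 45°

5° and 45°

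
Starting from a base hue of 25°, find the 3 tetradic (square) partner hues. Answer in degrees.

25 + 90 = 115°
25 + 180 = 205°
25 + 270 = 295°

115°, 205° and 295°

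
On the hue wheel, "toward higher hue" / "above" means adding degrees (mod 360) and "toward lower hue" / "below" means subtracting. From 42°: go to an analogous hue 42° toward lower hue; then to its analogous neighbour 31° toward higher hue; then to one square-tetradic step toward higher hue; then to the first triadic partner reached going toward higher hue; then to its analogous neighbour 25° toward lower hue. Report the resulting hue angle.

216°

42 − 42 = 0°   (analog 42° ↓)
0 + 31 = 31°   (analog 31° ↑)
31 + 90 = 121°   (square ↑)
121 + 120 = 241°   (triadic ↑)
241 − 25 = 216°   (analog 25° ↓)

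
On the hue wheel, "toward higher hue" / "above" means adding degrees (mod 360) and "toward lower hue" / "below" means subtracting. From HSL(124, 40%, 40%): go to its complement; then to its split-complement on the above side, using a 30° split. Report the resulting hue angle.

124 + 180 = 304°   (complement)
304 + 210 = 514 → 514 − 360 = 154°   (split-comp 30° ↑)

154°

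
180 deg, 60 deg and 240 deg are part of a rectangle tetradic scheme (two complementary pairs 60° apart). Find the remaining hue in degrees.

0°

A rectangular tetradic uses two complementary pairs 60° apart: offsets 0°, 60°, 180°, 240°.
Among {60°, 180°, 240°}, 240° and 60° are a 180° pair.
The remaining hue 180° needs its own complement: 180 + 180 = 360 → 360 − 360 = 0°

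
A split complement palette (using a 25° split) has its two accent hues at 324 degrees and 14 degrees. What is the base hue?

The accents sit 25° either side of the complement, so the complement is their short-arc midpoint on the wheel.
Short-arc midpoint of 324° and 14°: 349°.
Base is 180° from the complement: 349 − 180 = 169°

169°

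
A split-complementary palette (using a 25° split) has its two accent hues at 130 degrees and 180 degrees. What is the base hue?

335°

The accents sit 25° either side of the complement, so the complement is their short-arc midpoint on the wheel.
Short-arc midpoint of 130° and 180°: 155°.
Base is 180° from the complement: 155 − 180 = -25 → -25 + 360 = 335°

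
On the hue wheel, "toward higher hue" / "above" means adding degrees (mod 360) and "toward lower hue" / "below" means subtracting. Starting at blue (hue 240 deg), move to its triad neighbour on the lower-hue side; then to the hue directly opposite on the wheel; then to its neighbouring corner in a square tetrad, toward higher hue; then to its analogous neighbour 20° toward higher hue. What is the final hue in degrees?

50°

triadic ↓ −120°: 240 − 120 = 120°
complement +180°: 120 + 180 = 300°
square ↑ +90°: 300 + 90 = 390 → 390 − 360 = 30°
analog 20° ↑ +20°: 30 + 20 = 50°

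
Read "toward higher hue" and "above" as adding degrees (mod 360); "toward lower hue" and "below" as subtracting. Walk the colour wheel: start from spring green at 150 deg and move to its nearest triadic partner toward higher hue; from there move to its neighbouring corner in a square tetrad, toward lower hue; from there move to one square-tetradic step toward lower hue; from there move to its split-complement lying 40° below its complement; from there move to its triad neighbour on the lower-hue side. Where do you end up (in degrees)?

110°

150 + 120 = 270°   (triadic ↑)
270 − 90 = 180°   (square ↓)
180 − 90 = 90°   (square ↓)
90 + 140 = 230°   (split-comp 40° ↓)
230 − 120 = 110°   (triadic ↓)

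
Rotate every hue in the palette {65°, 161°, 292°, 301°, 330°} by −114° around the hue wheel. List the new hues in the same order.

65 − 114 = -49 → -49 + 360 = 311°
161 − 114 = 47°
292 − 114 = 178°
301 − 114 = 187°
330 − 114 = 216°

311°, 47°, 178°, 187°, 216°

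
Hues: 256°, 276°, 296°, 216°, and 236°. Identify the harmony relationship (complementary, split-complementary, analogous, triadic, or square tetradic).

Sort the hues: 216°, 236°, 256°, 276°, 296°.
Successive gaps around the wheel: 20°, 20°, 20°, 20°, 280°.
A run of hues at equal small steps (20°) with one large closing gap is an analogous group.

analogous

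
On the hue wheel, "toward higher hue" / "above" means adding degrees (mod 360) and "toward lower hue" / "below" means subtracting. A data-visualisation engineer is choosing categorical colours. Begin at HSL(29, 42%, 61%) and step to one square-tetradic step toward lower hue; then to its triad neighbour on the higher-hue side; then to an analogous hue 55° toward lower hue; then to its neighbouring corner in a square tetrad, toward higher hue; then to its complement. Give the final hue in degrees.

29 − 90 = -61 → -61 + 360 = 299°   (square ↓)
299 + 120 = 419 → 419 − 360 = 59°   (triadic ↑)
59 − 55 = 4°   (analog 55° ↓)
4 + 90 = 94°   (square ↑)
94 + 180 = 274°   (complement)

274°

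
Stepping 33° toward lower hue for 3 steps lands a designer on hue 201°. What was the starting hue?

300°

3 steps of 33° (toward lower hue) give a net shift of −99°.
Start = end − shift: 201 + 99 = 300°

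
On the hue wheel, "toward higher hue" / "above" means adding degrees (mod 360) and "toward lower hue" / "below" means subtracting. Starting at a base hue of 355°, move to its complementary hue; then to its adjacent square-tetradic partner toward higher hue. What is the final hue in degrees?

265°

complement +180°: 355 + 180 = 535 → 535 − 360 = 175°
square ↑ +90°: 175 + 90 = 265°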